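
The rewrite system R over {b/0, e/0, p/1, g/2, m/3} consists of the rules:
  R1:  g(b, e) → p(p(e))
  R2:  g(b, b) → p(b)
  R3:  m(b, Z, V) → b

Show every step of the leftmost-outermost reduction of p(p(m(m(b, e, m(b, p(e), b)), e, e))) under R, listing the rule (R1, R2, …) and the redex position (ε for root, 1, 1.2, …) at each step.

p(p(b))

1. p(p(m(m(b, e, m(b, p(e), b)), e, e)))  →  p(p(m(b, e, e)))   [R3 at 1.1.1]
2. p(p(m(b, e, e)))  →  p(p(b))   [R3 at 1.1]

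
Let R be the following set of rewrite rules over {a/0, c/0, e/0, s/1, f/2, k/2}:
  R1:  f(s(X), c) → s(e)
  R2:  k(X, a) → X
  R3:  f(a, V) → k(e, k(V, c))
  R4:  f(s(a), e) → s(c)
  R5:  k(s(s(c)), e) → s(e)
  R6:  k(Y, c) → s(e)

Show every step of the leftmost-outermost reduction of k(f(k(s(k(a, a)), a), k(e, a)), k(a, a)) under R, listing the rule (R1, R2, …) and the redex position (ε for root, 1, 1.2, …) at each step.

s(c)

1. k(f(k(s(k(a, a)), a), k(e, a)), k(a, a))  →  k(f(s(k(a, a)), k(e, a)), k(a, a))   [R2 at 1.1]
2. k(f(s(k(a, a)), k(e, a)), k(a, a))  →  k(f(s(a), k(e, a)), k(a, a))   [R2 at 1.1.1]
3. k(f(s(a), k(e, a)), k(a, a))  →  k(f(s(a), e), k(a, a))   [R2 at 1.2]
4. k(f(s(a), e), k(a, a))  →  k(s(c), k(a, a))   [R4 at 1]
5. k(s(c), k(a, a))  →  k(s(c), a)   [R2 at 2]
6. k(s(c), a)  →  s(c)   [R2 at ε]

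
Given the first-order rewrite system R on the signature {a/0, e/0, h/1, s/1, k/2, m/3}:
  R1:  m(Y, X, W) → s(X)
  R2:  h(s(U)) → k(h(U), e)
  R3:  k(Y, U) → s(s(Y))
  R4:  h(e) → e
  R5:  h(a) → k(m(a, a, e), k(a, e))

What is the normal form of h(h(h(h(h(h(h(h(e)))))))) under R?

e

1. h(h(h(h(h(h(h(h(e))))))))  →  h(h(h(h(h(h(h(e)))))))   [R4 at 1.1.1.1.1.1.1]
2. h(h(h(h(h(h(h(e)))))))  →  h(h(h(h(h(h(e))))))   [R4 at 1.1.1.1.1.1]
3. h(h(h(h(h(h(e))))))  →  h(h(h(h(h(e)))))   [R4 at 1.1.1.1.1]
4. h(h(h(h(h(e)))))  →  h(h(h(h(e))))   [R4 at 1.1.1.1]
5. h(h(h(h(e))))  →  h(h(h(e)))   [R4 at 1.1.1]
6. h(h(h(e)))  →  h(h(e))   [R4 at 1.1]
7. h(h(e))  →  h(e)   [R4 at 1]
8. h(e)  →  e   [R4 at ε]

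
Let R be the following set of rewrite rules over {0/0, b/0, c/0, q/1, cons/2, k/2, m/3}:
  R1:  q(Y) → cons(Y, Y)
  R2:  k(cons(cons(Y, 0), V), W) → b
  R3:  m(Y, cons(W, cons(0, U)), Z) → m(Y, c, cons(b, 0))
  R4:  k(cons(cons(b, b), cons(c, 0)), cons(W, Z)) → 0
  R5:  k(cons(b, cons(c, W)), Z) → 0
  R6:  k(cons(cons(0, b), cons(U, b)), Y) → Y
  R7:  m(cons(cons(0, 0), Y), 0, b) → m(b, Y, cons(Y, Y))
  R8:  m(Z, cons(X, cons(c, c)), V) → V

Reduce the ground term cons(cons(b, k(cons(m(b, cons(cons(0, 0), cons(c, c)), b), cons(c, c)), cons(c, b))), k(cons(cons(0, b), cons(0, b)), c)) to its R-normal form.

cons(cons(b, 0), c)

1. cons(cons(b, k(cons(m(b, cons(cons(0, 0), cons(c, c)), b), cons(c, c)), cons(c, b))), k(cons(cons(0, b), cons(0, b)), c))  →  cons(cons(b, k(cons(b, cons(c, c)), cons(c, b))), k(cons(cons(0, b), cons(0, b)), c))   [R8 at 1.2.1.1]
2. cons(cons(b, k(cons(b, cons(c, c)), cons(c, b))), k(cons(cons(0, b), cons(0, b)), c))  →  cons(cons(b, 0), k(cons(cons(0, b), cons(0, b)), c))   [R5 at 1.2]
3. cons(cons(b, 0), k(cons(cons(0, b), cons(0, b)), c))  →  cons(cons(b, 0), c)   [R6 at 2]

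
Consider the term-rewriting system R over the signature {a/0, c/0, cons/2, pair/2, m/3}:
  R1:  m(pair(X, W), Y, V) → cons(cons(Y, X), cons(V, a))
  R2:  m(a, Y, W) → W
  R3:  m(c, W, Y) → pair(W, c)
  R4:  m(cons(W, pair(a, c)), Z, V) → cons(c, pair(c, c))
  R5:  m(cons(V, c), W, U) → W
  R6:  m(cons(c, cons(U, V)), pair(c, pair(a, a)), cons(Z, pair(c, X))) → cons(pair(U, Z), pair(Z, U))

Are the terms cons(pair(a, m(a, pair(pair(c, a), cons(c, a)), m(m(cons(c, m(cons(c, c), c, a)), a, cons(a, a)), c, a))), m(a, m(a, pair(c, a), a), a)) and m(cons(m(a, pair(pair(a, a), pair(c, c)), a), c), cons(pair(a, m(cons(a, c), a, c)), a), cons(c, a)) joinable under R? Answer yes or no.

yes — NF(t₁) = cons(pair(a, a), a), NF(t₂) = cons(pair(a, a), a)

Reduce t₁ = cons(pair(a, m(a, pair(pair(c, a), cons(c, a)), m(m(cons(c, m(cons(c, c), c, a)), a, cons(a, a)), c, a))), m(a, m(a, pair(c, a), a), a)):
1. cons(pair(a, m(a, pair(pair(c, a), cons(c, a)), m(m(cons(c, m(cons(c, c), c, a)), a, cons(a, a)), c, a))), m(a, m(a, pair(c, a), a), a))  →  cons(pair(a, m(m(cons(c, m(cons(c, c), c, a)), a, cons(a, a)), c, a)), m(a, m(a, pair(c, a), a), a))   [R2 at 1.2]
2. cons(pair(a, m(m(cons(c, m(cons(c, c), c, a)), a, cons(a, a)), c, a)), m(a, m(a, pair(c, a), a), a))  →  cons(pair(a, m(m(cons(c, c), a, cons(a, a)), c, a)), m(a, m(a, pair(c, a), a), a))   [R5 at 1.2.1.1.2]
3. cons(pair(a, m(m(cons(c, c), a, cons(a, a)), c, a)), m(a, m(a, pair(c, a), a), a))  →  cons(pair(a, m(a, c, a)), m(a, m(a, pair(c, a), a), a))   [R5 at 1.2.1]
4. cons(pair(a, m(a, c, a)), m(a, m(a, pair(c, a), a), a))  →  cons(pair(a, a), m(a, m(a, pair(c, a), a), a))   [R2 at 1.2]
5. cons(pair(a, a), m(a, m(a, pair(c, a), a), a))  →  cons(pair(a, a), a)   [R2 at 2]

Reduce t₂ = m(cons(m(a, pair(pair(a, a), pair(c, c)), a), c), cons(pair(a, m(cons(a, c), a, c)), a), cons(c, a)):
1. m(cons(m(a, pair(pair(a, a), pair(c, c)), a), c), cons(pair(a, m(cons(a, c), a, c)), a), cons(c, a))  →  cons(pair(a, m(cons(a, c), a, c)), a)   [R5 at ε]
2. cons(pair(a, m(cons(a, c), a, c)), a)  →  cons(pair(a, a), a)   [R5 at 1.2]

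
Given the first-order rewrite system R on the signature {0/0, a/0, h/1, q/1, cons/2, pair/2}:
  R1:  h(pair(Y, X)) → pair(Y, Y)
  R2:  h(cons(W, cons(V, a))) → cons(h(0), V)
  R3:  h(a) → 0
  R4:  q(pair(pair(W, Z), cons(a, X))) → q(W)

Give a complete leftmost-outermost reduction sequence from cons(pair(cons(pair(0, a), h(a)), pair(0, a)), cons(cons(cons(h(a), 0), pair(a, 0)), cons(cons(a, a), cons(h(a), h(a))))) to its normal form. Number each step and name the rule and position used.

1. cons(pair(cons(pair(0, a), h(a)), pair(0, a)), cons(cons(cons(h(a), 0), pair(a, 0)), cons(cons(a, a), cons(h(a), h(a)))))  →  cons(pair(cons(pair(0, a), 0), pair(0, a)), cons(cons(cons(h(a), 0), pair(a, 0)), cons(cons(a, a), cons(h(a), h(a)))))   [R3 at 1.1.2]
2. cons(pair(cons(pair(0, a), 0), pair(0, a)), cons(cons(cons(h(a), 0), pair(a, 0)), cons(cons(a, a), cons(h(a), h(a)))))  →  cons(pair(cons(pair(0, a), 0), pair(0, a)), cons(cons(cons(0, 0), pair(a, 0)), cons(cons(a, a), cons(h(a), h(a)))))   [R3 at 2.1.1.1]
3. cons(pair(cons(pair(0, a), 0), pair(0, a)), cons(cons(cons(0, 0), pair(a, 0)), cons(cons(a, a), cons(h(a), h(a)))))  →  cons(pair(cons(pair(0, a), 0), pair(0, a)), cons(cons(cons(0, 0), pair(a, 0)), cons(cons(a, a), cons(0, h(a)))))   [R3 at 2.2.2.1]
4. cons(pair(cons(pair(0, a), 0), pair(0, a)), cons(cons(cons(0, 0), pair(a, 0)), cons(cons(a, a), cons(0, h(a)))))  →  cons(pair(cons(pair(0, a), 0), pair(0, a)), cons(cons(cons(0, 0), pair(a, 0)), cons(cons(a, a), cons(0, 0))))   [R3 at 2.2.2.2]

cons(pair(cons(pair(0, a), 0), pair(0, a)), cons(cons(cons(0, 0), pair(a, 0)), cons(cons(a, a), cons(0, 0))))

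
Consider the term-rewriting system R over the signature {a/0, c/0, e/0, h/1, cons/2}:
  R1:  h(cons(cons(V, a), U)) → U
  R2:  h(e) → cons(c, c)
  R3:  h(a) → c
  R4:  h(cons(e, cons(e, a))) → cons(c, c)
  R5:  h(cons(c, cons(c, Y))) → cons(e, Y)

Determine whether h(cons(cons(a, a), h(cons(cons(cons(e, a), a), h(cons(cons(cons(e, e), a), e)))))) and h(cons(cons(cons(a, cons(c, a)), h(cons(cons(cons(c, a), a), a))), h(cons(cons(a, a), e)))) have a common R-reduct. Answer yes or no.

yes — NF(t₁) = e, NF(t₂) = e

Reduce t₁ = h(cons(cons(a, a), h(cons(cons(cons(e, a), a), h(cons(cons(cons(e, e), a), e)))))):
1. h(cons(cons(a, a), h(cons(cons(cons(e, a), a), h(cons(cons(cons(e, e), a), e))))))  →  h(cons(cons(cons(e, a), a), h(cons(cons(cons(e, e), a), e))))   [R1 at ε]
2. h(cons(cons(cons(e, a), a), h(cons(cons(cons(e, e), a), e))))  →  h(cons(cons(cons(e, e), a), e))   [R1 at ε]
3. h(cons(cons(cons(e, e), a), e))  →  e   [R1 at ε]

Reduce t₂ = h(cons(cons(cons(a, cons(c, a)), h(cons(cons(cons(c, a), a), a))), h(cons(cons(a, a), e)))):
1. h(cons(cons(cons(a, cons(c, a)), h(cons(cons(cons(c, a), a), a))), h(cons(cons(a, a), e))))  →  h(cons(cons(cons(a, cons(c, a)), a), h(cons(cons(a, a), e))))   [R1 at 1.1.2]
2. h(cons(cons(cons(a, cons(c, a)), a), h(cons(cons(a, a), e))))  →  h(cons(cons(a, a), e))   [R1 at ε]
3. h(cons(cons(a, a), e))  →  e   [R1 at ε]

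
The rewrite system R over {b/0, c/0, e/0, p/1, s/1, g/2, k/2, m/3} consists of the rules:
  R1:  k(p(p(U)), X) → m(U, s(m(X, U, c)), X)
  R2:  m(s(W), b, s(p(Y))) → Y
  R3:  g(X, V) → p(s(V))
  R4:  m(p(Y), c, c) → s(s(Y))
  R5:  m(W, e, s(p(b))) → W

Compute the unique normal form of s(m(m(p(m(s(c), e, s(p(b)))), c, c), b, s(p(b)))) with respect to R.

s(b)

1. s(m(m(p(m(s(c), e, s(p(b)))), c, c), b, s(p(b))))  →  s(m(s(s(m(s(c), e, s(p(b))))), b, s(p(b))))   [R4 at 1.1]
2. s(m(s(s(m(s(c), e, s(p(b))))), b, s(p(b))))  →  s(b)   [R2 at 1]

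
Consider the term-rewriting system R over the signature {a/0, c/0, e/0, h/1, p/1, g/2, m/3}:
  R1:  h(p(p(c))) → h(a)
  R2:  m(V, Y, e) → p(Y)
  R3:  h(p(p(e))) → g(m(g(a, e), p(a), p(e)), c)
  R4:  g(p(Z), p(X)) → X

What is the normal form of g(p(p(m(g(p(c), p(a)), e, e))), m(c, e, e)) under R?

e

1. g(p(p(m(g(p(c), p(a)), e, e))), m(c, e, e))  →  g(p(p(p(e))), m(c, e, e))   [R2 at 1.1.1]
2. g(p(p(p(e))), m(c, e, e))  →  g(p(p(p(e))), p(e))   [R2 at 2]
3. g(p(p(p(e))), p(e))  →  e   [R4 at ε]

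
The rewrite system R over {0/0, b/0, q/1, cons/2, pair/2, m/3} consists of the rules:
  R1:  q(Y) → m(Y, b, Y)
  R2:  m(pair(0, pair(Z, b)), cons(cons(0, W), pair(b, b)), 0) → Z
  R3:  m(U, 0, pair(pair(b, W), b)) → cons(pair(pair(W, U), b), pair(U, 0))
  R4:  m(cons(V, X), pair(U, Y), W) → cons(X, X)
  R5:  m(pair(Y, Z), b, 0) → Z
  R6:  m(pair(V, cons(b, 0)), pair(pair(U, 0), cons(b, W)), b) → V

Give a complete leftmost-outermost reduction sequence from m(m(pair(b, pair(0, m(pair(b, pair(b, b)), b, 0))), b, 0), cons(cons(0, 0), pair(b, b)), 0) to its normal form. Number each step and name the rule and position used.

b

1. m(m(pair(b, pair(0, m(pair(b, pair(b, b)), b, 0))), b, 0), cons(cons(0, 0), pair(b, b)), 0)  →  m(pair(0, m(pair(b, pair(b, b)), b, 0)), cons(cons(0, 0), pair(b, b)), 0)   [R5 at 1]
2. m(pair(0, m(pair(b, pair(b, b)), b, 0)), cons(cons(0, 0), pair(b, b)), 0)  →  m(pair(0, pair(b, b)), cons(cons(0, 0), pair(b, b)), 0)   [R5 at 1.2]
3. m(pair(0, pair(b, b)), cons(cons(0, 0), pair(b, b)), 0)  →  b   [R2 at ε]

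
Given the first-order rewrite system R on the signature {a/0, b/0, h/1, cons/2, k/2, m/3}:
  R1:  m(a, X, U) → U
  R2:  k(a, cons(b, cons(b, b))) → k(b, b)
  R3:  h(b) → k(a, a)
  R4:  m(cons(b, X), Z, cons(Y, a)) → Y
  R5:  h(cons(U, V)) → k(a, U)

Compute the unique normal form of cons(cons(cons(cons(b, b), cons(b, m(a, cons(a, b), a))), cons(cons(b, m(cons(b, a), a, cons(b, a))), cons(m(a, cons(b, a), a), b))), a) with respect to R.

1. cons(cons(cons(cons(b, b), cons(b, m(a, cons(a, b), a))), cons(cons(b, m(cons(b, a), a, cons(b, a))), cons(m(a, cons(b, a), a), b))), a)  →  cons(cons(cons(cons(b, b), cons(b, a)), cons(cons(b, m(cons(b, a), a, cons(b, a))), cons(m(a, cons(b, a), a), b))), a)   [R1 at 1.1.2.2]
2. cons(cons(cons(cons(b, b), cons(b, a)), cons(cons(b, m(cons(b, a), a, cons(b, a))), cons(m(a, cons(b, a), a), b))), a)  →  cons(cons(cons(cons(b, b), cons(b, a)), cons(cons(b, b), cons(m(a, cons(b, a), a), b))), a)   [R4 at 1.2.1.2]
3. cons(cons(cons(cons(b, b), cons(b, a)), cons(cons(b, b), cons(m(a, cons(b, a), a), b))), a)  →  cons(cons(cons(cons(b, b), cons(b, a)), cons(cons(b, b), cons(a, b))), a)   [R1 at 1.2.2.1]

cons(cons(cons(cons(b, b), cons(b, a)), cons(cons(b, b), cons(a, b))), a)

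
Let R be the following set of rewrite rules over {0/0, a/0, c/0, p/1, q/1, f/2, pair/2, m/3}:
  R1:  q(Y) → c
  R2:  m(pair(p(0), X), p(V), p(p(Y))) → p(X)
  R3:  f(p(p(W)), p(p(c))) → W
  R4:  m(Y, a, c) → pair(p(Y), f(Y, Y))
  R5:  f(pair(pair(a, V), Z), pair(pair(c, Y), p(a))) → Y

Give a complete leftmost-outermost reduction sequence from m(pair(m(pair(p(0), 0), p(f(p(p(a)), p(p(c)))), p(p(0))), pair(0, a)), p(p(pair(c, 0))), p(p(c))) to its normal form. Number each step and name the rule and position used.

p(pair(0, a))

1. m(pair(m(pair(p(0), 0), p(f(p(p(a)), p(p(c)))), p(p(0))), pair(0, a)), p(p(pair(c, 0))), p(p(c)))  →  m(pair(p(0), pair(0, a)), p(p(pair(c, 0))), p(p(c)))   [R2 at 1.1]
2. m(pair(p(0), pair(0, a)), p(p(pair(c, 0))), p(p(c)))  →  p(pair(0, a))   [R2 at ε]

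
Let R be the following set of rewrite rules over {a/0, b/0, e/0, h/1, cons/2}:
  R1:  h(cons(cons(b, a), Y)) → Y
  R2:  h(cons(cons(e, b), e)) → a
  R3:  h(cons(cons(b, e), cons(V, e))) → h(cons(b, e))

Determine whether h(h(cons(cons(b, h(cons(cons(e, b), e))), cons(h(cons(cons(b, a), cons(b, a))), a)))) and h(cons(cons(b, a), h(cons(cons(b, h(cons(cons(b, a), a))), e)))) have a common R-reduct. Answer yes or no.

no — NF(t₁) = a, NF(t₂) = e

Reduce t₁ = h(h(cons(cons(b, h(cons(cons(e, b), e))), cons(h(cons(cons(b, a), cons(b, a))), a)))):
1. h(h(cons(cons(b, h(cons(cons(e, b), e))), cons(h(cons(cons(b, a), cons(b, a))), a))))  →  h(h(cons(cons(b, a), cons(h(cons(cons(b, a), cons(b, a))), a))))   [R2 at 1.1.1.2]
2. h(h(cons(cons(b, a), cons(h(cons(cons(b, a), cons(b, a))), a))))  →  h(cons(h(cons(cons(b, a), cons(b, a))), a))   [R1 at 1]
3. h(cons(h(cons(cons(b, a), cons(b, a))), a))  →  h(cons(cons(b, a), a))   [R1 at 1.1]
4. h(cons(cons(b, a), a))  →  a   [R1 at ε]

Reduce t₂ = h(cons(cons(b, a), h(cons(cons(b, h(cons(cons(b, a), a))), e)))):
1. h(cons(cons(b, a), h(cons(cons(b, h(cons(cons(b, a), a))), e))))  →  h(cons(cons(b, h(cons(cons(b, a), a))), e))   [R1 at ε]
2. h(cons(cons(b, h(cons(cons(b, a), a))), e))  →  h(cons(cons(b, a), e))   [R1 at 1.1.2]
3. h(cons(cons(b, a), e))  →  e   [R1 at ε]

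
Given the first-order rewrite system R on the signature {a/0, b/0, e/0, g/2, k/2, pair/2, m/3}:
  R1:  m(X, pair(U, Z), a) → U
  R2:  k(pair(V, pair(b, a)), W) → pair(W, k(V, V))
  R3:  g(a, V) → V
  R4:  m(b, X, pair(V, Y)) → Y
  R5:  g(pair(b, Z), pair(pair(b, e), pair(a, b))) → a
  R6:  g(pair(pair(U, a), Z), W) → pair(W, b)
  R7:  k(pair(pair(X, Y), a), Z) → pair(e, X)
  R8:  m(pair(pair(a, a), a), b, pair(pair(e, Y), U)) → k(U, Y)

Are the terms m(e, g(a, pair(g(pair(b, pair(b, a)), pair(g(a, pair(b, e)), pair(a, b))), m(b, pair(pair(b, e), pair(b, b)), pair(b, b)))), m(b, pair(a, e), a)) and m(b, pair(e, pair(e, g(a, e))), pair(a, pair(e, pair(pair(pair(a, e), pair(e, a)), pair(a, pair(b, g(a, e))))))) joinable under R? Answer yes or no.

Reduce t₁ = m(e, g(a, pair(g(pair(b, pair(b, a)), pair(g(a, pair(b, e)), pair(a, b))), m(b, pair(pair(b, e), pair(b, b)), pair(b, b)))), m(b, pair(a, e), a)):
1. m(e, g(a, pair(g(pair(b, pair(b, a)), pair(g(a, pair(b, e)), pair(a, b))), m(b, pair(pair(b, e), pair(b, b)), pair(b, b)))), m(b, pair(a, e), a))  →  m(e, pair(g(pair(b, pair(b, a)), pair(g(a, pair(b, e)), pair(a, b))), m(b, pair(pair(b, e), pair(b, b)), pair(b, b))), m(b, pair(a, e), a))   [R3 at 2]
2. m(e, pair(g(pair(b, pair(b, a)), pair(g(a, pair(b, e)), pair(a, b))), m(b, pair(pair(b, e), pair(b, b)), pair(b, b))), m(b, pair(a, e), a))  →  m(e, pair(g(pair(b, pair(b, a)), pair(pair(b, e), pair(a, b))), m(b, pair(pair(b, e), pair(b, b)), pair(b, b))), m(b, pair(a, e), a))   [R3 at 2.1.2.1]
3. m(e, pair(g(pair(b, pair(b, a)), pair(pair(b, e), pair(a, b))), m(b, pair(pair(b, e), pair(b, b)), pair(b, b))), m(b, pair(a, e), a))  →  m(e, pair(a, m(b, pair(pair(b, e), pair(b, b)), pair(b, b))), m(b, pair(a, e), a))   [R5 at 2.1]
4. m(e, pair(a, m(b, pair(pair(b, e), pair(b, b)), pair(b, b))), m(b, pair(a, e), a))  →  m(e, pair(a, b), m(b, pair(a, e), a))   [R4 at 2.2]
5. m(e, pair(a, b), m(b, pair(a, e), a))  →  m(e, pair(a, b), a)   [R1 at 3]
6. m(e, pair(a, b), a)  →  a   [R1 at ε]

Reduce t₂ = m(b, pair(e, pair(e, g(a, e))), pair(a, pair(e, pair(pair(pair(a, e), pair(e, a)), pair(a, pair(b, g(a, e))))))):
1. m(b, pair(e, pair(e, g(a, e))), pair(a, pair(e, pair(pair(pair(a, e), pair(e, a)), pair(a, pair(b, g(a, e)))))))  →  pair(e, pair(pair(pair(a, e), pair(e, a)), pair(a, pair(b, g(a, e)))))   [R4 at ε]
2. pair(e, pair(pair(pair(a, e), pair(e, a)), pair(a, pair(b, g(a, e)))))  →  pair(e, pair(pair(pair(a, e), pair(e, a)), pair(a, pair(b, e))))   [R3 at 2.2.2.2]

no — NF(t₁) = a, NF(t₂) = pair(e, pair(pair(pair(a, e), pair(e, a)), pair(a, pair(b, e))))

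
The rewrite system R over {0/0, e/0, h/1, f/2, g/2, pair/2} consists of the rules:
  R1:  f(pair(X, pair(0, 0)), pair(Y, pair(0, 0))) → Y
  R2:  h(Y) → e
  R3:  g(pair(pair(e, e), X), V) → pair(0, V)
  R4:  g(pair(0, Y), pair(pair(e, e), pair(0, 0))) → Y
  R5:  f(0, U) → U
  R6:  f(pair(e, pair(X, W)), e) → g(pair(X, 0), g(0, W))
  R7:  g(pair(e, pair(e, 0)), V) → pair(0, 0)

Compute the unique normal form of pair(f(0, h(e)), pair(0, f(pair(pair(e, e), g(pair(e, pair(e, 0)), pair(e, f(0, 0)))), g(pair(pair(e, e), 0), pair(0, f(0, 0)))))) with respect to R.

pair(e, pair(0, 0))

1. pair(f(0, h(e)), pair(0, f(pair(pair(e, e), g(pair(e, pair(e, 0)), pair(e, f(0, 0)))), g(pair(pair(e, e), 0), pair(0, f(0, 0))))))  →  pair(h(e), pair(0, f(pair(pair(e, e), g(pair(e, pair(e, 0)), pair(e, f(0, 0)))), g(pair(pair(e, e), 0), pair(0, f(0, 0))))))   [R5 at 1]
2. pair(h(e), pair(0, f(pair(pair(e, e), g(pair(e, pair(e, 0)), pair(e, f(0, 0)))), g(pair(pair(e, e), 0), pair(0, f(0, 0))))))  →  pair(e, pair(0, f(pair(pair(e, e), g(pair(e, pair(e, 0)), pair(e, f(0, 0)))), g(pair(pair(e, e), 0), pair(0, f(0, 0))))))   [R2 at 1]
3. pair(e, pair(0, f(pair(pair(e, e), g(pair(e, pair(e, 0)), pair(e, f(0, 0)))), g(pair(pair(e, e), 0), pair(0, f(0, 0))))))  →  pair(e, pair(0, f(pair(pair(e, e), pair(0, 0)), g(pair(pair(e, e), 0), pair(0, f(0, 0))))))   [R7 at 2.2.1.2]
4. pair(e, pair(0, f(pair(pair(e, e), pair(0, 0)), g(pair(pair(e, e), 0), pair(0, f(0, 0))))))  →  pair(e, pair(0, f(pair(pair(e, e), pair(0, 0)), pair(0, pair(0, f(0, 0))))))   [R3 at 2.2.2]
5. pair(e, pair(0, f(pair(pair(e, e), pair(0, 0)), pair(0, pair(0, f(0, 0))))))  →  pair(e, pair(0, f(pair(pair(e, e), pair(0, 0)), pair(0, pair(0, 0)))))   [R5 at 2.2.2.2.2]
6. pair(e, pair(0, f(pair(pair(e, e), pair(0, 0)), pair(0, pair(0, 0)))))  →  pair(e, pair(0, 0))   [R1 at 2.2]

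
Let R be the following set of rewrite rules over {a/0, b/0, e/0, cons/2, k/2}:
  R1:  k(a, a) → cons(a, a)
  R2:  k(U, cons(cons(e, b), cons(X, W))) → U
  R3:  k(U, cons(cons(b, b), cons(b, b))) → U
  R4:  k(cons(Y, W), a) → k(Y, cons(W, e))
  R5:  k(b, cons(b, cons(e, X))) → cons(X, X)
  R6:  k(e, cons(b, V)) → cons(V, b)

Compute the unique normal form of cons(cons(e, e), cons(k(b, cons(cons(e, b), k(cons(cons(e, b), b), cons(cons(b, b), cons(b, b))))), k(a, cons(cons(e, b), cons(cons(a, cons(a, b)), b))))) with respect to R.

1. cons(cons(e, e), cons(k(b, cons(cons(e, b), k(cons(cons(e, b), b), cons(cons(b, b), cons(b, b))))), k(a, cons(cons(e, b), cons(cons(a, cons(a, b)), b)))))  →  cons(cons(e, e), cons(k(b, cons(cons(e, b), cons(cons(e, b), b))), k(a, cons(cons(e, b), cons(cons(a, cons(a, b)), b)))))   [R3 at 2.1.2.2]
2. cons(cons(e, e), cons(k(b, cons(cons(e, b), cons(cons(e, b), b))), k(a, cons(cons(e, b), cons(cons(a, cons(a, b)), b)))))  →  cons(cons(e, e), cons(b, k(a, cons(cons(e, b), cons(cons(a, cons(a, b)), b)))))   [R2 at 2.1]
3. cons(cons(e, e), cons(b, k(a, cons(cons(e, b), cons(cons(a, cons(a, b)), b)))))  →  cons(cons(e, e), cons(b, a))   [R2 at 2.2]

cons(cons(e, e), cons(b, a))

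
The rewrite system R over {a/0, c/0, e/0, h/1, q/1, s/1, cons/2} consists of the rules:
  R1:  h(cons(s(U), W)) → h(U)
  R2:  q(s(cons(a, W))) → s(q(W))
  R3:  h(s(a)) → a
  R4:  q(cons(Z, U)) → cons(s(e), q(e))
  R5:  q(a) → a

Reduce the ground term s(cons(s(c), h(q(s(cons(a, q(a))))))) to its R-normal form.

s(cons(s(c), a))

1. s(cons(s(c), h(q(s(cons(a, q(a)))))))  →  s(cons(s(c), h(s(q(q(a))))))   [R2 at 1.2.1]
2. s(cons(s(c), h(s(q(q(a))))))  →  s(cons(s(c), h(s(q(a)))))   [R5 at 1.2.1.1.1]
3. s(cons(s(c), h(s(q(a)))))  →  s(cons(s(c), h(s(a))))   [R5 at 1.2.1.1]
4. s(cons(s(c), h(s(a))))  →  s(cons(s(c), a))   [R3 at 1.2]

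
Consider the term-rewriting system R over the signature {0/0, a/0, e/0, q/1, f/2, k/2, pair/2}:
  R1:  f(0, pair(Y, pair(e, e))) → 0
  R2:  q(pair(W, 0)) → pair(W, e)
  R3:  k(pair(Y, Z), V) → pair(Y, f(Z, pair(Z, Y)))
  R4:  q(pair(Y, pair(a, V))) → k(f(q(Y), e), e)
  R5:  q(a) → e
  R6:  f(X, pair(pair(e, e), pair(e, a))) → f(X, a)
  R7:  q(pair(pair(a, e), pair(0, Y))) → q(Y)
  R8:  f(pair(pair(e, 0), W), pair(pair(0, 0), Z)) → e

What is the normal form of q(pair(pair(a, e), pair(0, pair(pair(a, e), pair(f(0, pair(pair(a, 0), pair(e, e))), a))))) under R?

1. q(pair(pair(a, e), pair(0, pair(pair(a, e), pair(f(0, pair(pair(a, 0), pair(e, e))), a)))))  →  q(pair(pair(a, e), pair(f(0, pair(pair(a, 0), pair(e, e))), a)))   [R7 at ε]
2. q(pair(pair(a, e), pair(f(0, pair(pair(a, 0), pair(e, e))), a)))  →  q(pair(pair(a, e), pair(0, a)))   [R1 at 1.2.1]
3. q(pair(pair(a, e), pair(0, a)))  →  q(a)   [R7 at ε]
4. q(a)  →  e   [R5 at ε]

e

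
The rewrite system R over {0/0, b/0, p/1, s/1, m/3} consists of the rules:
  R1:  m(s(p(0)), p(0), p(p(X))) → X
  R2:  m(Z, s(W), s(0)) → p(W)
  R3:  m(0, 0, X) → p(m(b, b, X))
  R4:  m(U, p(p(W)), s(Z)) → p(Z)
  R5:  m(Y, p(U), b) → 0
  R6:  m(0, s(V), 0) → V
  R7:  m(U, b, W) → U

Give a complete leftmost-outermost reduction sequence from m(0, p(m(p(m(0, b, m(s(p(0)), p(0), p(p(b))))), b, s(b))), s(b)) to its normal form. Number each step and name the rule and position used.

1. m(0, p(m(p(m(0, b, m(s(p(0)), p(0), p(p(b))))), b, s(b))), s(b))  →  m(0, p(p(m(0, b, m(s(p(0)), p(0), p(p(b)))))), s(b))   [R7 at 2.1]
2. m(0, p(p(m(0, b, m(s(p(0)), p(0), p(p(b)))))), s(b))  →  p(b)   [R4 at ε]

p(b)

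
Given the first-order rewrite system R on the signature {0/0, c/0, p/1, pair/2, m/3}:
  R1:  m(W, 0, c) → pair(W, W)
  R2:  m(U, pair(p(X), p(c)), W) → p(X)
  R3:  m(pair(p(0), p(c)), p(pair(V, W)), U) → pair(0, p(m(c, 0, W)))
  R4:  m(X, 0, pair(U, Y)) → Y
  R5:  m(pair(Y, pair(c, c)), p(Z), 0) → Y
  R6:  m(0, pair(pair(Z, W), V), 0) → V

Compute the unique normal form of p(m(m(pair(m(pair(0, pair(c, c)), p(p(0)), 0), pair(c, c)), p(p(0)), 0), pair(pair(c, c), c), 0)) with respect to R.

p(c)

1. p(m(m(pair(m(pair(0, pair(c, c)), p(p(0)), 0), pair(c, c)), p(p(0)), 0), pair(pair(c, c), c), 0))  →  p(m(m(pair(0, pair(c, c)), p(p(0)), 0), pair(pair(c, c), c), 0))   [R5 at 1.1]
2. p(m(m(pair(0, pair(c, c)), p(p(0)), 0), pair(pair(c, c), c), 0))  →  p(m(0, pair(pair(c, c), c), 0))   [R5 at 1.1]
3. p(m(0, pair(pair(c, c), c), 0))  →  p(c)   [R6 at 1]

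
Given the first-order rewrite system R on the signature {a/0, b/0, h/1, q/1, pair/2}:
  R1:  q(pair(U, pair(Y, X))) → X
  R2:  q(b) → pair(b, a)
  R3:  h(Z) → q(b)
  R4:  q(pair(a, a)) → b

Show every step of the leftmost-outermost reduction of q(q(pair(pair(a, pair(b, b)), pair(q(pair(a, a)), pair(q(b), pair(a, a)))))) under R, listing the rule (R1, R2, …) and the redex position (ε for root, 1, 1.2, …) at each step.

1. q(q(pair(pair(a, pair(b, b)), pair(q(pair(a, a)), pair(q(b), pair(a, a))))))  →  q(pair(q(b), pair(a, a)))   [R1 at 1]
2. q(pair(q(b), pair(a, a)))  →  a   [R1 at ε]

a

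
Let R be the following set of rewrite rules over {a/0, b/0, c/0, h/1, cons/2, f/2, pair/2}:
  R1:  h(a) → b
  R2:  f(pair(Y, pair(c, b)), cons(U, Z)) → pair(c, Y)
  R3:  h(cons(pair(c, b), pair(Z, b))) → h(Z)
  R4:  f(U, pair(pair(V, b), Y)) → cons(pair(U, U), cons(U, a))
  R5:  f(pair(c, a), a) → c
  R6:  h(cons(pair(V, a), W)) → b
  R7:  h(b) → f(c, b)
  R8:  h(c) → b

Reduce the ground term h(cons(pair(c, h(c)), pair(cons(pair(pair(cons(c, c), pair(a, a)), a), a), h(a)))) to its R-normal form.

1. h(cons(pair(c, h(c)), pair(cons(pair(pair(cons(c, c), pair(a, a)), a), a), h(a))))  →  h(cons(pair(c, b), pair(cons(pair(pair(cons(c, c), pair(a, a)), a), a), h(a))))   [R8 at 1.1.2]
2. h(cons(pair(c, b), pair(cons(pair(pair(cons(c, c), pair(a, a)), a), a), h(a))))  →  h(cons(pair(c, b), pair(cons(pair(pair(cons(c, c), pair(a, a)), a), a), b)))   [R1 at 1.2.2]
3. h(cons(pair(c, b), pair(cons(pair(pair(cons(c, c), pair(a, a)), a), a), b)))  →  h(cons(pair(pair(cons(c, c), pair(a, a)), a), a))   [R3 at ε]
4. h(cons(pair(pair(cons(c, c), pair(a, a)), a), a))  →  b   [R6 at ε]

b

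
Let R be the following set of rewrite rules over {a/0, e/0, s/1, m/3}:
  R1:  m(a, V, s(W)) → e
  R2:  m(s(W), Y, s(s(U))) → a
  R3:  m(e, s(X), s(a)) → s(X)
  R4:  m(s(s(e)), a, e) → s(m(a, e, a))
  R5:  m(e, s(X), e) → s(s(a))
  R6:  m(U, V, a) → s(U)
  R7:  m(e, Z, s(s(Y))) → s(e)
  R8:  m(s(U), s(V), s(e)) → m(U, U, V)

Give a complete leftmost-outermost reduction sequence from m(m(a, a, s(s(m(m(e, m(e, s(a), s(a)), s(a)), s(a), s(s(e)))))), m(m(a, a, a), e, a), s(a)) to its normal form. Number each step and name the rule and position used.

1. m(m(a, a, s(s(m(m(e, m(e, s(a), s(a)), s(a)), s(a), s(s(e)))))), m(m(a, a, a), e, a), s(a))  →  m(e, m(m(a, a, a), e, a), s(a))   [R1 at 1]
2. m(e, m(m(a, a, a), e, a), s(a))  →  m(e, s(m(a, a, a)), s(a))   [R6 at 2]
3. m(e, s(m(a, a, a)), s(a))  →  s(m(a, a, a))   [R3 at ε]
4. s(m(a, a, a))  →  s(s(a))   [R6 at 1]

s(s(a))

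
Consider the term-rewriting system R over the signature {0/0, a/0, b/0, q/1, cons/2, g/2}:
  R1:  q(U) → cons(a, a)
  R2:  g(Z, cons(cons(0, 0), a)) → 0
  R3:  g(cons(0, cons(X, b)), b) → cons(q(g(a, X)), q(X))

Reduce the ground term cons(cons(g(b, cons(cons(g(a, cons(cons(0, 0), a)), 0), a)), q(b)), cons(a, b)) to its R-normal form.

cons(cons(0, cons(a, a)), cons(a, b))

1. cons(cons(g(b, cons(cons(g(a, cons(cons(0, 0), a)), 0), a)), q(b)), cons(a, b))  →  cons(cons(g(b, cons(cons(0, 0), a)), q(b)), cons(a, b))   [R2 at 1.1.2.1.1]
2. cons(cons(g(b, cons(cons(0, 0), a)), q(b)), cons(a, b))  →  cons(cons(0, q(b)), cons(a, b))   [R2 at 1.1]
3. cons(cons(0, q(b)), cons(a, b))  →  cons(cons(0, cons(a, a)), cons(a, b))   [R1 at 1.2]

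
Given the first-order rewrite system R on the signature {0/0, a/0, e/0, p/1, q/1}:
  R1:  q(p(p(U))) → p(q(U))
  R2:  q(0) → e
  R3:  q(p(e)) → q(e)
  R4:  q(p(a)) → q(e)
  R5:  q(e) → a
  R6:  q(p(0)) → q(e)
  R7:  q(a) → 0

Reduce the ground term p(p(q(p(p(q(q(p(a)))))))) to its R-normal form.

p(p(p(e)))

1. p(p(q(p(p(q(q(p(a))))))))  →  p(p(p(q(q(q(p(a)))))))   [R1 at 1.1]
2. p(p(p(q(q(q(p(a)))))))  →  p(p(p(q(q(q(e))))))   [R4 at 1.1.1.1.1]
3. p(p(p(q(q(q(e))))))  →  p(p(p(q(q(a)))))   [R5 at 1.1.1.1.1]
4. p(p(p(q(q(a)))))  →  p(p(p(q(0))))   [R7 at 1.1.1.1]
5. p(p(p(q(0))))  →  p(p(p(e)))   [R2 at 1.1.1]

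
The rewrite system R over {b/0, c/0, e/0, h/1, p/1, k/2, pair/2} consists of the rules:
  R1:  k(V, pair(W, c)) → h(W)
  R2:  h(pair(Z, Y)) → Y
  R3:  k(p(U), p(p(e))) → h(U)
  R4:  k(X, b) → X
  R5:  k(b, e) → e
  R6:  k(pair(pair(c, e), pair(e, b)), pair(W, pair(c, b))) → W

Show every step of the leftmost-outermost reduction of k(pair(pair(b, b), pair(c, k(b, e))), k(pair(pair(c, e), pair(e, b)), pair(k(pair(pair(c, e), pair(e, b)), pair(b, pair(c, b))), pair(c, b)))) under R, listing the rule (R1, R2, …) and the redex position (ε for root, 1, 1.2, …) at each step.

pair(pair(b, b), pair(c, e))

1. k(pair(pair(b, b), pair(c, k(b, e))), k(pair(pair(c, e), pair(e, b)), pair(k(pair(pair(c, e), pair(e, b)), pair(b, pair(c, b))), pair(c, b))))  →  k(pair(pair(b, b), pair(c, e)), k(pair(pair(c, e), pair(e, b)), pair(k(pair(pair(c, e), pair(e, b)), pair(b, pair(c, b))), pair(c, b))))   [R5 at 1.2.2]
2. k(pair(pair(b, b), pair(c, e)), k(pair(pair(c, e), pair(e, b)), pair(k(pair(pair(c, e), pair(e, b)), pair(b, pair(c, b))), pair(c, b))))  →  k(pair(pair(b, b), pair(c, e)), k(pair(pair(c, e), pair(e, b)), pair(b, pair(c, b))))   [R6 at 2]
3. k(pair(pair(b, b), pair(c, e)), k(pair(pair(c, e), pair(e, b)), pair(b, pair(c, b))))  →  k(pair(pair(b, b), pair(c, e)), b)   [R6 at 2]
4. k(pair(pair(b, b), pair(c, e)), b)  →  pair(pair(b, b), pair(c, e))   [R4 at ε]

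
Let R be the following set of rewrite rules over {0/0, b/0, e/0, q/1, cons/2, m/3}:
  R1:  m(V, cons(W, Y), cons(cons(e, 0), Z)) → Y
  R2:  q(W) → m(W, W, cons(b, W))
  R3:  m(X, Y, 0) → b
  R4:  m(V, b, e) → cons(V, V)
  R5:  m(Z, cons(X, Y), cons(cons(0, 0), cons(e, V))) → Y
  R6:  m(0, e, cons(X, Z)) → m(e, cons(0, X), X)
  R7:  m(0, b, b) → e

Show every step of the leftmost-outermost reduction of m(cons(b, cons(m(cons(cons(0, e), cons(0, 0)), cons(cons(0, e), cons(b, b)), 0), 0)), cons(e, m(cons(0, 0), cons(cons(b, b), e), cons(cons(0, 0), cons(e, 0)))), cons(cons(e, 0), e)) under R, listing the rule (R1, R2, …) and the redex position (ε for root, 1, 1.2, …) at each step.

1. m(cons(b, cons(m(cons(cons(0, e), cons(0, 0)), cons(cons(0, e), cons(b, b)), 0), 0)), cons(e, m(cons(0, 0), cons(cons(b, b), e), cons(cons(0, 0), cons(e, 0)))), cons(cons(e, 0), e))  →  m(cons(0, 0), cons(cons(b, b), e), cons(cons(0, 0), cons(e, 0)))   [R1 at ε]
2. m(cons(0, 0), cons(cons(b, b), e), cons(cons(0, 0), cons(e, 0)))  →  e   [R5 at ε]

e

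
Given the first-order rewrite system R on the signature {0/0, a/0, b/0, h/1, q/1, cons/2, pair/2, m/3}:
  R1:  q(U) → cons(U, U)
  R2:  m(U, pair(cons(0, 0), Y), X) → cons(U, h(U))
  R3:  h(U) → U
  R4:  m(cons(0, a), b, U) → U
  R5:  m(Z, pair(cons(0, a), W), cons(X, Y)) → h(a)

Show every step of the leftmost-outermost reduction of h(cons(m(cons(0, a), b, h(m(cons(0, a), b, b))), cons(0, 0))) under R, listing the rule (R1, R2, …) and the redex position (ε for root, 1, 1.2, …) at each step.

1. h(cons(m(cons(0, a), b, h(m(cons(0, a), b, b))), cons(0, 0)))  →  cons(m(cons(0, a), b, h(m(cons(0, a), b, b))), cons(0, 0))   [R3 at ε]
2. cons(m(cons(0, a), b, h(m(cons(0, a), b, b))), cons(0, 0))  →  cons(h(m(cons(0, a), b, b)), cons(0, 0))   [R4 at 1]
3. cons(h(m(cons(0, a), b, b)), cons(0, 0))  →  cons(m(cons(0, a), b, b), cons(0, 0))   [R3 at 1]
4. cons(m(cons(0, a), b, b), cons(0, 0))  →  cons(b, cons(0, 0))   [R4 at 1]

cons(b, cons(0, 0))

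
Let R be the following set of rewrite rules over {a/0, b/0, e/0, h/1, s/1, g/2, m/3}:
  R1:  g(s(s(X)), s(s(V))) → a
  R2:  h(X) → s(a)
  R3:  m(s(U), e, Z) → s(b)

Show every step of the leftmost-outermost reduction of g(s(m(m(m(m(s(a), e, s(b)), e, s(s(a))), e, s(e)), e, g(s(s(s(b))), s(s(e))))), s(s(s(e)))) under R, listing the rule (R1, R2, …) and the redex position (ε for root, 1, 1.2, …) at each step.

a

1. g(s(m(m(m(m(s(a), e, s(b)), e, s(s(a))), e, s(e)), e, g(s(s(s(b))), s(s(e))))), s(s(s(e))))  →  g(s(m(m(m(s(b), e, s(s(a))), e, s(e)), e, g(s(s(s(b))), s(s(e))))), s(s(s(e))))   [R3 at 1.1.1.1.1]
2. g(s(m(m(m(s(b), e, s(s(a))), e, s(e)), e, g(s(s(s(b))), s(s(e))))), s(s(s(e))))  →  g(s(m(m(s(b), e, s(e)), e, g(s(s(s(b))), s(s(e))))), s(s(s(e))))   [R3 at 1.1.1.1]
3. g(s(m(m(s(b), e, s(e)), e, g(s(s(s(b))), s(s(e))))), s(s(s(e))))  →  g(s(m(s(b), e, g(s(s(s(b))), s(s(e))))), s(s(s(e))))   [R3 at 1.1.1]
4. g(s(m(s(b), e, g(s(s(s(b))), s(s(e))))), s(s(s(e))))  →  g(s(s(b)), s(s(s(e))))   [R3 at 1.1]
5. g(s(s(b)), s(s(s(e))))  →  a   [R1 at ε]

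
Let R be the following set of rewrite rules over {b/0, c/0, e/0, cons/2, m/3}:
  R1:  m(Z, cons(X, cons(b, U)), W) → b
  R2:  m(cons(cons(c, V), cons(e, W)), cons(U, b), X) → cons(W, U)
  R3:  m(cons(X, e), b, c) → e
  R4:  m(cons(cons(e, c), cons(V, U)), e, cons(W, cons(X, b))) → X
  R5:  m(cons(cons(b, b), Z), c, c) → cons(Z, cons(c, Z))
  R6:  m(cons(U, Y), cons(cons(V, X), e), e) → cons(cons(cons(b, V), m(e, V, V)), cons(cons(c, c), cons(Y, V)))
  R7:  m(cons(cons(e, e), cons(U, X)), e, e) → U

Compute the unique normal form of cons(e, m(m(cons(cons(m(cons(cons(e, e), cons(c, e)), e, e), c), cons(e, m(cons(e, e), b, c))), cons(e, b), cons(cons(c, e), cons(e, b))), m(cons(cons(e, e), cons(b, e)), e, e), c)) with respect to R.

cons(e, e)

1. cons(e, m(m(cons(cons(m(cons(cons(e, e), cons(c, e)), e, e), c), cons(e, m(cons(e, e), b, c))), cons(e, b), cons(cons(c, e), cons(e, b))), m(cons(cons(e, e), cons(b, e)), e, e), c))  →  cons(e, m(m(cons(cons(c, c), cons(e, m(cons(e, e), b, c))), cons(e, b), cons(cons(c, e), cons(e, b))), m(cons(cons(e, e), cons(b, e)), e, e), c))   [R7 at 2.1.1.1.1]
2. cons(e, m(m(cons(cons(c, c), cons(e, m(cons(e, e), b, c))), cons(e, b), cons(cons(c, e), cons(e, b))), m(cons(cons(e, e), cons(b, e)), e, e), c))  →  cons(e, m(cons(m(cons(e, e), b, c), e), m(cons(cons(e, e), cons(b, e)), e, e), c))   [R2 at 2.1]
3. cons(e, m(cons(m(cons(e, e), b, c), e), m(cons(cons(e, e), cons(b, e)), e, e), c))  →  cons(e, m(cons(e, e), m(cons(cons(e, e), cons(b, e)), e, e), c))   [R3 at 2.1.1]
4. cons(e, m(cons(e, e), m(cons(cons(e, e), cons(b, e)), e, e), c))  →  cons(e, m(cons(e, e), b, c))   [R7 at 2.2]
5. cons(e, m(cons(e, e), b, c))  →  cons(e, e)   [R3 at 2]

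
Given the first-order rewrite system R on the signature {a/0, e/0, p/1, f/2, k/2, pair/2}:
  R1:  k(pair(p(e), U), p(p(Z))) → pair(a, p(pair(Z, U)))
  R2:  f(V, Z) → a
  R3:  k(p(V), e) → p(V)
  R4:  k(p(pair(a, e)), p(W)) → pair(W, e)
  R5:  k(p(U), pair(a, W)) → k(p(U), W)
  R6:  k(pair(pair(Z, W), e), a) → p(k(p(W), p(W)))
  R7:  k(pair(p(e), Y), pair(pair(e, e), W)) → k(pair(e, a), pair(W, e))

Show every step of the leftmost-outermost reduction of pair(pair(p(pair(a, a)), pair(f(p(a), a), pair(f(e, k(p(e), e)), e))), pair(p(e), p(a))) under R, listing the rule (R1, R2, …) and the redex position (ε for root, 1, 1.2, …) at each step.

1. pair(pair(p(pair(a, a)), pair(f(p(a), a), pair(f(e, k(p(e), e)), e))), pair(p(e), p(a)))  →  pair(pair(p(pair(a, a)), pair(a, pair(f(e, k(p(e), e)), e))), pair(p(e), p(a)))   [R2 at 1.2.1]
2. pair(pair(p(pair(a, a)), pair(a, pair(f(e, k(p(e), e)), e))), pair(p(e), p(a)))  →  pair(pair(p(pair(a, a)), pair(a, pair(a, e))), pair(p(e), p(a)))   [R2 at 1.2.2.1]

pair(pair(p(pair(a, a)), pair(a, pair(a, e))), pair(p(e), p(a)))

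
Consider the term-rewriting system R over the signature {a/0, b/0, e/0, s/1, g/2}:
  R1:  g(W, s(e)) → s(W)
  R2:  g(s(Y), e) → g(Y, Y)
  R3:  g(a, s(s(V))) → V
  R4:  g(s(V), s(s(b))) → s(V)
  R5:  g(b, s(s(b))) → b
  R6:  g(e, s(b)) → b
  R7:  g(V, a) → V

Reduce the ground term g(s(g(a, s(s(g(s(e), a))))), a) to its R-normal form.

s(s(e))

1. g(s(g(a, s(s(g(s(e), a))))), a)  →  s(g(a, s(s(g(s(e), a)))))   [R7 at ε]
2. s(g(a, s(s(g(s(e), a)))))  →  s(g(s(e), a))   [R3 at 1]
3. s(g(s(e), a))  →  s(s(e))   [R7 at 1]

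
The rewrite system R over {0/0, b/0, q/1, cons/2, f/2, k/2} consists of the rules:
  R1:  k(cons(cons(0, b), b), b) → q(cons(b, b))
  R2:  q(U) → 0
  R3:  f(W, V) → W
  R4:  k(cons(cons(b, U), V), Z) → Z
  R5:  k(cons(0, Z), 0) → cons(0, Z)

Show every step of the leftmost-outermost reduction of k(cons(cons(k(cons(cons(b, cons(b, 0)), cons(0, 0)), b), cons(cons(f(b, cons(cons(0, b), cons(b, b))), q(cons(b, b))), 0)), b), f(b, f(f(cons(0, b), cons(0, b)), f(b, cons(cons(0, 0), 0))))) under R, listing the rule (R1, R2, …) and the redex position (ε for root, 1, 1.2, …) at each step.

1. k(cons(cons(k(cons(cons(b, cons(b, 0)), cons(0, 0)), b), cons(cons(f(b, cons(cons(0, b), cons(b, b))), q(cons(b, b))), 0)), b), f(b, f(f(cons(0, b), cons(0, b)), f(b, cons(cons(0, 0), 0)))))  →  k(cons(cons(b, cons(cons(f(b, cons(cons(0, b), cons(b, b))), q(cons(b, b))), 0)), b), f(b, f(f(cons(0, b), cons(0, b)), f(b, cons(cons(0, 0), 0)))))   [R4 at 1.1.1]
2. k(cons(cons(b, cons(cons(f(b, cons(cons(0, b), cons(b, b))), q(cons(b, b))), 0)), b), f(b, f(f(cons(0, b), cons(0, b)), f(b, cons(cons(0, 0), 0)))))  →  f(b, f(f(cons(0, b), cons(0, b)), f(b, cons(cons(0, 0), 0))))   [R4 at ε]
3. f(b, f(f(cons(0, b), cons(0, b)), f(b, cons(cons(0, 0), 0))))  →  b   [R3 at ε]

b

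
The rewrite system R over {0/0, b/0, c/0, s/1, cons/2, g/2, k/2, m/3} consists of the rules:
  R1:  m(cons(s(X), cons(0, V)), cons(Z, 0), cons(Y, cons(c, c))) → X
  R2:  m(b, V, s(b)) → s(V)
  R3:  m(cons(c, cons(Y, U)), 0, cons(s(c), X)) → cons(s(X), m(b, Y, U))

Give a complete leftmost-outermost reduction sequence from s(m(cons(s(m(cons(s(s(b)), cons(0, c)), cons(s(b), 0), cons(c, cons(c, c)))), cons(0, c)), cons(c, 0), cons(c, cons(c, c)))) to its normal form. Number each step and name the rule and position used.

1. s(m(cons(s(m(cons(s(s(b)), cons(0, c)), cons(s(b), 0), cons(c, cons(c, c)))), cons(0, c)), cons(c, 0), cons(c, cons(c, c))))  →  s(m(cons(s(s(b)), cons(0, c)), cons(s(b), 0), cons(c, cons(c, c))))   [R1 at 1]
2. s(m(cons(s(s(b)), cons(0, c)), cons(s(b), 0), cons(c, cons(c, c))))  →  s(s(b))   [R1 at 1]

s(s(b))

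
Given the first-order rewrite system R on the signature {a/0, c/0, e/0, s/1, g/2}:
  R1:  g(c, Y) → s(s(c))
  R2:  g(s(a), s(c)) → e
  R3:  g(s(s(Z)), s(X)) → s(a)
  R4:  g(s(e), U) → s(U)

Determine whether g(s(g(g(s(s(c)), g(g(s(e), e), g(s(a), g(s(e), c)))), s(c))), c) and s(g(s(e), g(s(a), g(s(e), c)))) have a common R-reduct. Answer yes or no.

no — NF(t₁) = s(c), NF(t₂) = s(s(e))

Reduce t₁ = g(s(g(g(s(s(c)), g(g(s(e), e), g(s(a), g(s(e), c)))), s(c))), c):
1. g(s(g(g(s(s(c)), g(g(s(e), e), g(s(a), g(s(e), c)))), s(c))), c)  →  g(s(g(g(s(s(c)), g(s(e), g(s(a), g(s(e), c)))), s(c))), c)   [R4 at 1.1.1.2.1]
2. g(s(g(g(s(s(c)), g(s(e), g(s(a), g(s(e), c)))), s(c))), c)  →  g(s(g(g(s(s(c)), s(g(s(a), g(s(e), c)))), s(c))), c)   [R4 at 1.1.1.2]
3. g(s(g(g(s(s(c)), s(g(s(a), g(s(e), c)))), s(c))), c)  →  g(s(g(s(a), s(c))), c)   [R3 at 1.1.1]
4. g(s(g(s(a), s(c))), c)  →  g(s(e), c)   [R2 at 1.1]
5. g(s(e), c)  →  s(c)   [R4 at ε]

Reduce t₂ = s(g(s(e), g(s(a), g(s(e), c)))):
1. s(g(s(e), g(s(a), g(s(e), c))))  →  s(s(g(s(a), g(s(e), c))))   [R4 at 1]
2. s(s(g(s(a), g(s(e), c))))  →  s(s(g(s(a), s(c))))   [R4 at 1.1.2]
3. s(s(g(s(a), s(c))))  →  s(s(e))   [R2 at 1.1]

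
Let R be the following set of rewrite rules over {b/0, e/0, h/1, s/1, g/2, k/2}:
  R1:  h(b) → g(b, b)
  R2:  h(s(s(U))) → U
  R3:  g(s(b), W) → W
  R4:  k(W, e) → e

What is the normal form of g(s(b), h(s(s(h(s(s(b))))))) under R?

b

1. g(s(b), h(s(s(h(s(s(b)))))))  →  h(s(s(h(s(s(b))))))   [R3 at ε]
2. h(s(s(h(s(s(b))))))  →  h(s(s(b)))   [R2 at ε]
3. h(s(s(b)))  →  b   [R2 at ε]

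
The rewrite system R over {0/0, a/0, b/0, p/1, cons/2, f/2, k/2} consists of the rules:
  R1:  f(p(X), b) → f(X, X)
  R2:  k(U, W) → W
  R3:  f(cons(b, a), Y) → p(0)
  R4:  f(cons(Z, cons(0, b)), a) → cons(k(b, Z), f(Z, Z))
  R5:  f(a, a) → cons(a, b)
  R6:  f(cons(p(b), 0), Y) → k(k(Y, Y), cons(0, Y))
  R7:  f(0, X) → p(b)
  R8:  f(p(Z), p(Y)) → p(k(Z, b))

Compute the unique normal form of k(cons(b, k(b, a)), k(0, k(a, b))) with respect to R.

1. k(cons(b, k(b, a)), k(0, k(a, b)))  →  k(0, k(a, b))   [R2 at ε]
2. k(0, k(a, b))  →  k(a, b)   [R2 at ε]
3. k(a, b)  →  b   [R2 at ε]

b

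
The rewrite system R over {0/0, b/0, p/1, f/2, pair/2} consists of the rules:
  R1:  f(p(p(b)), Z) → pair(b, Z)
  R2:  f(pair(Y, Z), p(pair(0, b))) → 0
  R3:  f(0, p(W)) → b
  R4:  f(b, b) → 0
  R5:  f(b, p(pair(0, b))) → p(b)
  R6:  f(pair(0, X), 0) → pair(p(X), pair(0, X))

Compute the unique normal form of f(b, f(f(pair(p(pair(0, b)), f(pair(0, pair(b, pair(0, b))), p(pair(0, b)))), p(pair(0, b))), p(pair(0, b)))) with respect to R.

0

1. f(b, f(f(pair(p(pair(0, b)), f(pair(0, pair(b, pair(0, b))), p(pair(0, b)))), p(pair(0, b))), p(pair(0, b))))  →  f(b, f(0, p(pair(0, b))))   [R2 at 2.1]
2. f(b, f(0, p(pair(0, b))))  →  f(b, b)   [R3 at 2]
3. f(b, b)  →  0   [R4 at ε]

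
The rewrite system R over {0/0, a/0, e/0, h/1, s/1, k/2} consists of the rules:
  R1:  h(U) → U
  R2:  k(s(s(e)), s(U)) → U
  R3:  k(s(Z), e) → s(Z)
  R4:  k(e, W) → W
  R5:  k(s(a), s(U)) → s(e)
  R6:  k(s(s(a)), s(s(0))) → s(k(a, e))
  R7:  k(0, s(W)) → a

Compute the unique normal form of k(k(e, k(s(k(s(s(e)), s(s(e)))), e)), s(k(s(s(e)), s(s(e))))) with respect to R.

s(e)

1. k(k(e, k(s(k(s(s(e)), s(s(e)))), e)), s(k(s(s(e)), s(s(e)))))  →  k(k(s(k(s(s(e)), s(s(e)))), e), s(k(s(s(e)), s(s(e)))))   [R4 at 1]
2. k(k(s(k(s(s(e)), s(s(e)))), e), s(k(s(s(e)), s(s(e)))))  →  k(s(k(s(s(e)), s(s(e)))), s(k(s(s(e)), s(s(e)))))   [R3 at 1]
3. k(s(k(s(s(e)), s(s(e)))), s(k(s(s(e)), s(s(e)))))  →  k(s(s(e)), s(k(s(s(e)), s(s(e)))))   [R2 at 1.1]
4. k(s(s(e)), s(k(s(s(e)), s(s(e)))))  →  k(s(s(e)), s(s(e)))   [R2 at ε]
5. k(s(s(e)), s(s(e)))  →  s(e)   [R2 at ε]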